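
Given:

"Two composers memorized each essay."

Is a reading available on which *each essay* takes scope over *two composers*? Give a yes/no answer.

Yes

*each essay* is the matrix object and *two composers* the matrix subject; the two are clausemates.
Clause-internal QR can adjoin the lower DP above the subject, yielding the inverse reading.
The sentence is scopally ambiguous between *two composers* > *each essay* and *each essay* > *two composers*.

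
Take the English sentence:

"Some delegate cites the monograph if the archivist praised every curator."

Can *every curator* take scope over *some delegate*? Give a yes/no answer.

*every curator* occurs within the adjunct clause *if the archivist praised every curator*.
The adjunct-island constraint bars QR out of an adverbial clause.
There is no licit LF on which *every curator* c-commands *some delegate*.

No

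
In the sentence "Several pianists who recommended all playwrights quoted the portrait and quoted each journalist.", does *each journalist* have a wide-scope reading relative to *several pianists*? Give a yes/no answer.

No

*each journalist* occurs within one conjunct of the coordinate structure (*quoted each journalist*).
A quantifier cannot raise out of one conjunct of a coordination across the whole coordinate structure — the CSC applies to QR.
So the wide-scope reading for *each journalist* is blocked.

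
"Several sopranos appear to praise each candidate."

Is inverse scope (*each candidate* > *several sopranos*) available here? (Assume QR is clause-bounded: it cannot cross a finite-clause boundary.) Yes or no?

Yes

*each candidate* is the object of the infinitival complement of a raising predicate; raising infinitives are transparent for QR, so the two DPs are in effect clausemates.
Clause-internal QR can adjoin the lower DP above the subject, yielding the inverse reading.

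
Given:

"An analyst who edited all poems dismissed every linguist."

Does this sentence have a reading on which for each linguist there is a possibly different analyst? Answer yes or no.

That reading corresponds to *every linguist* > *an analyst*.
Although the sentence contains a relative clause (*who edited all poems*), *every linguist* is outside it, in the matrix VP.
Nothing blocks QR of the lower DP to a position above the higher one, so inverse scope is available.
So *every linguist* > *an analyst* is among the available readings.

Yes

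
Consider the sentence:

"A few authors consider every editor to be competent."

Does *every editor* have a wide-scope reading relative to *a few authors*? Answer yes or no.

Yes

This is an ECM construction: *every editor* is the infinitival subject, Case-marked by the matrix verb, and the infinitive is transparent for QR.
Since no island is crossed, the inverse ordering is licensed alongside surface scope.
The sentence is scopally ambiguous between *a few authors* > *every editor* and *every editor* > *a few authors*.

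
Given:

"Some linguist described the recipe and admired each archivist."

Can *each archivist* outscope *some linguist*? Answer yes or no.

Structurally, *each archivist* is inside one conjunct of the coordinate structure (*admired each archivist*).
QR out of a conjunct would have to apply non-ATB, which the CSC forbids.
*each archivist* is confined to the island and cannot take scope over *some linguist*.

No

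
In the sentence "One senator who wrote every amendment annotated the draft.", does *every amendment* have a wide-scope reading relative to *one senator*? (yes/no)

*every amendment* occurs within the relative clause *who wrote every amendment*.
A relative clause is a scope island — quantifier raising cannot cross its boundary.
The inverse ordering *every amendment* > *one senator* is therefore underivable.

No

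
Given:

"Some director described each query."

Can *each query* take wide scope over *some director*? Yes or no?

*some director* and *each query* are co-arguments of the matrix verb, with nothing but a clause-internal boundary between them.
QR within a single clause is free, so the lower quantifier may take scope over the higher one.

Yes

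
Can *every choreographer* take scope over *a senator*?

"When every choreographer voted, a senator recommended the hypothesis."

Structurally, *every choreographer* is inside the adjunct clause *when every choreographer voted*.
Since the clause is an adjunct (not a complement), the Adjunct Condition blocks QR across its edge.
The ordering *every choreographer* > *a senator* is therefore underivable.

No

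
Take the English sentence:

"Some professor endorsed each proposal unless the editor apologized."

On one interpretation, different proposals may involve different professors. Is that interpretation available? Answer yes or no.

The paraphrase describes the scope ordering *each proposal* > *some professor*.
Although there is an adjunct clause, *each proposal* is in the main clause, not inside the adjunct.
With no island boundary between them, the object can take inverse scope over the subject via ordinary QR within the clause.
The sentence is scopally ambiguous between *some professor* > *each proposal* and *each proposal* > *some professor*.

Yes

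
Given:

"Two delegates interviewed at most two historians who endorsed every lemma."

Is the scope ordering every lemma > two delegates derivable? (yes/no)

No

Structurally, *every lemma* is inside the relative clause *who endorsed every lemma* modifying *at most two historians*.
The relative clause forms an island for QR, so the quantifier is confined to the head noun's restrictor.
There is no licit LF on which *every lemma* c-commands *two delegates*.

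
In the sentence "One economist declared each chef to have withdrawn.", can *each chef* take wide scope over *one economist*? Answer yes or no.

This is an ECM construction: *each chef* is the infinitival subject, Case-marked by the matrix verb, and the infinitive is transparent for QR.
With no island boundary between them, the object can take inverse scope over the subject via ordinary QR within the clause.

Yes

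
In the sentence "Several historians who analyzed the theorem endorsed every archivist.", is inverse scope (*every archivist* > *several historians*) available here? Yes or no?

*every archivist* sits in the matrix clause, not in the relative clause on *several historians*.
With no island boundary between them, the object can take inverse scope over the subject via ordinary QR within the clause.
Both orderings are possible: *several historians* > *every archivist* and *every archivist* > *several historians*.

Yes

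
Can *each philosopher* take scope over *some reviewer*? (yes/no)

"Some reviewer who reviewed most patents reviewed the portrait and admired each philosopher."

No

The DP *each philosopher* is contained in one conjunct of the coordinate structure (*admired each philosopher*).
A quantifier cannot raise out of one conjunct of a coordination across the whole coordinate structure — the CSC applies to QR.
*each philosopher* > *some reviewer* would require crossing that boundary, which is illicit.
(Only the surface reading survives: one fixed reviewer with respect to all the relevant philosophers.)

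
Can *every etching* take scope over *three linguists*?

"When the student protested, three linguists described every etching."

Yes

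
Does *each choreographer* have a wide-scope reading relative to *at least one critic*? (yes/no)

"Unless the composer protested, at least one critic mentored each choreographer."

The adjunct island is irrelevant here — *each choreographer* and *at least one critic* are both in the matrix clause.
Nothing blocks QR of the lower DP to a position above the higher one, so inverse scope is available.

Yes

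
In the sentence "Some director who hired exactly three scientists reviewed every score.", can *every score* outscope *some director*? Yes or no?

Yes

*every score* is a matrix argument; only *some director* is modified by the relative clause *who hired exactly three scientists*, so the RC island is irrelevant to the target quantifier.
Clause-internal QR can adjoin the lower DP above the subject, yielding the inverse reading.
So *every score* > *some director* is among the available readings.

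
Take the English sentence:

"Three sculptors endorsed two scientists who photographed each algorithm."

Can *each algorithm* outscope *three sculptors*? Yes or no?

No

*each algorithm* is embedded in the relative clause *who photographed each algorithm* modifying *two scientists*.
Relative clauses block scope extraction: QR cannot target a position outside the modified NP.
There is no licit LF on which *each algorithm* c-commands *three sculptors*.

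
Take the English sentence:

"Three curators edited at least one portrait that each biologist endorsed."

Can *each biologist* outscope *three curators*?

No

*each biologist* sits inside the relative clause *that each biologist endorsed* modifying *at least one portrait*.
Relative clauses block scope extraction: QR cannot target a position outside the modified NP.
So the wide-scope reading for *each biologist* is blocked.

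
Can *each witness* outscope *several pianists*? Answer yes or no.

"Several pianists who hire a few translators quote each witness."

Yes

Although the sentence contains a relative clause (*who hire a few translators*), *each witness* is outside it, in the matrix VP.
QR within a single clause is free, so the lower quantifier may take scope over the higher one.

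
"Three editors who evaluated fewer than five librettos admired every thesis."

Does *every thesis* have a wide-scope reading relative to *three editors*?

Yes

*every thesis* is a matrix argument; only *three editors* is modified by the relative clause *who evaluated fewer than five librettos*, so the RC island is irrelevant to the target quantifier.
With no island boundary between them, the object can take inverse scope over the subject via ordinary QR within the clause.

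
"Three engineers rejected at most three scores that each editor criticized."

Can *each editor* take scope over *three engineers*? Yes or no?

No

Structurally, *each editor* is inside the relative clause *that each editor criticized* modifying *at most three scores*.
A relative clause is a scope island — quantifier raising cannot cross its boundary.
The inverse ordering *each editor* > *three engineers* is therefore underivable.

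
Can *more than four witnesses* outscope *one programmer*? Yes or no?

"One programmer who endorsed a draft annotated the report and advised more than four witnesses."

No

Structurally, *more than four witnesses* is inside one conjunct of the coordinate structure (*advised more than four witnesses*).
Coordinate structures are islands for non-across-the-board movement, QR included.
Hence only narrow scope for *more than four witnesses* (under *one programmer*) survives.
(Only the surface reading survives: one fixed programmer with respect to all the relevant witnesses.)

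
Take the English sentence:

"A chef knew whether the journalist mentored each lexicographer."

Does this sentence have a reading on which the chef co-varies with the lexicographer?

That reading corresponds to *each lexicographer* > *a chef*.
The target quantifier *each lexicographer* is part of the embedded question *whether the journalist mentored each lexicographer*.
Embedded wh-clauses are opaque for QR, so the quantifier stays inside the question.
So *each lexicographer* cannot raise high enough to outscope *a chef*; only the surface ordering *a chef* > *each lexicographer* is available.
(Only the surface reading survives: one fixed chef with respect to all the relevant lexicographers.)

No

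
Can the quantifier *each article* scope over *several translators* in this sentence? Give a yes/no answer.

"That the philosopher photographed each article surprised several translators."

No

The DP *each article* is contained in the sentential subject *that the philosopher photographed each article*.
The Sentential Subject Constraint rules out raising the quantifier out of the that-clause subject.
The ordering *each article* > *several translators* is therefore underivable.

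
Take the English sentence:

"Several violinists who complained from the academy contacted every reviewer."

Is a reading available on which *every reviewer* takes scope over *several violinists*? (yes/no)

Yes

*every reviewer* sits in the matrix clause, not in the relative clause on *several violinists*.
Nothing blocks QR of the lower DP to a position above the higher one, so inverse scope is available.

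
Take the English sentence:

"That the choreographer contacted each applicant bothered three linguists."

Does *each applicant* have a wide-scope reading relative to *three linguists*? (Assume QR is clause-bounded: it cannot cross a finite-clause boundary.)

*each applicant* occurs within the sentential subject *that the choreographer contacted each applicant*.
The subject-island constraint blocks QR out of a clausal subject.
So *each applicant* cannot raise to a position above *three linguists*.

No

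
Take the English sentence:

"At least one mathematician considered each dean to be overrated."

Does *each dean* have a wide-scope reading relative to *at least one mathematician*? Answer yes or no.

This is an ECM construction: *each dean* is the infinitival subject, Case-marked by the matrix verb, and the infinitive is transparent for QR.
Clause-internal QR can adjoin the lower DP above the subject, yielding the inverse reading.

Yes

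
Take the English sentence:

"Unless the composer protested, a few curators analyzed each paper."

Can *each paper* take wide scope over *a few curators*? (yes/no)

The adjunct island is irrelevant here — *each paper* and *a few curators* are both in the matrix clause.
QR within a single clause is free, so the lower quantifier may take scope over the higher one.

Yes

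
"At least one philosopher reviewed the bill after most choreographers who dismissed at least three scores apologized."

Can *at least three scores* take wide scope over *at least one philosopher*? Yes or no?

No

*at least three scores* is embedded in the relative clause *who dismissed at least three scores*, which is itself inside the adjunct *after most choreographers who dismissed at least three scores apologized*.
The quantifier would have to escape first the RC and then the adjunct — two independent island violations.
*at least three scores* > *at least one philosopher* would require crossing that boundary, which is illicit.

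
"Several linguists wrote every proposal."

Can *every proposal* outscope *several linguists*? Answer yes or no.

*several linguists* and *every proposal* are co-arguments of the matrix verb, with nothing but a clause-internal boundary between them.
Since no island is crossed, the inverse ordering is licensed alongside surface scope.

Yes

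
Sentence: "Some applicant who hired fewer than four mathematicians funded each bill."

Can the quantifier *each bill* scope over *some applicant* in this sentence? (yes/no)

Yes

The relative clause *who hired fewer than four mathematicians* modifies *some applicant*, but *each bill* is not inside that relative clause — it is an argument of the matrix verb.
Ordinary QR to a clause-peripheral position gives the wide-scope LF for the lower DP.
The sentence is scopally ambiguous between *some applicant* > *each bill* and *each bill* > *some applicant*.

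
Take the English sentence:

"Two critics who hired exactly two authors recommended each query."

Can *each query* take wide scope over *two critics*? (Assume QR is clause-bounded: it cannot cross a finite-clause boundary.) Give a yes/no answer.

Although the sentence contains a relative clause (*who hired exactly two authors*), *each query* is outside it, in the matrix VP.
With no island boundary between them, the object can take inverse scope over the subject via ordinary QR within the clause.

Yes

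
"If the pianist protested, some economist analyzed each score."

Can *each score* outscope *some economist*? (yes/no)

The adjunct island is irrelevant here — *each score* and *some economist* are both in the matrix clause.
Clause-internal QR can adjoin the lower DP above the subject, yielding the inverse reading.

Yes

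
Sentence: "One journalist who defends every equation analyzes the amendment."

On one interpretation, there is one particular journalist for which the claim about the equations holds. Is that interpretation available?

This is the *one journalist* > *every equation* reading.
Nothing needs to raise for *one journalist* > *every equation*, so no island constraint is at stake.

Yes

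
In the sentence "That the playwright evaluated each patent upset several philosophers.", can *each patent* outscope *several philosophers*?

*each patent* is embedded in the sentential subject *that the playwright evaluated each patent*.
The subject-island constraint blocks QR out of a clausal subject.
The ordering *each patent* > *several philosophers* is therefore underivable.

No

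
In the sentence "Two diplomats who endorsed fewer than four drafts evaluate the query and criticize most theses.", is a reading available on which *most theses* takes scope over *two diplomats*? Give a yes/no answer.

Structurally, *most theses* is inside one conjunct of the coordinate structure (*criticize most theses*).
The Coordinate Structure Constraint blocks movement (including QR) out of a single conjunct.
Hence only narrow scope for *most theses* (under *two diplomats*) survives.

No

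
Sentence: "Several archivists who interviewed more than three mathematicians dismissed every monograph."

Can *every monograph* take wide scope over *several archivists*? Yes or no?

Yes

*every monograph* sits in the matrix clause, not in the relative clause on *several archivists*.
No island intervenes, so both surface and inverse scope are derivable.
The sentence is scopally ambiguous between *several archivists* > *every monograph* and *every monograph* > *several archivists*.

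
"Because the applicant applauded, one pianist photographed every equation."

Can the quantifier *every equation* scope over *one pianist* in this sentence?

Yes

*every equation* is a matrix argument; the adjunct is an island but the target quantifier is outside it.
Clause-internal QR can adjoin the lower DP above the subject, yielding the inverse reading.
The sentence is scopally ambiguous between *one pianist* > *every equation* and *every equation* > *one pianist*.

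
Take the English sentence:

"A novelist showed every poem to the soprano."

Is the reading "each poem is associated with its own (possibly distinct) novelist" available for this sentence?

The paraphrase describes the scope ordering *every poem* > *a novelist*.
*every poem* is the matrix object and *a novelist* the matrix subject; the two are clausemates.
No island intervenes, so both surface and inverse scope are derivable.
So *every poem* > *a novelist* is among the available readings.

Yes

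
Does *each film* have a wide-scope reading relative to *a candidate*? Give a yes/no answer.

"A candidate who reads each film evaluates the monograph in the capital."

The target quantifier *each film* is part of the relative clause *who reads each film*.
Quantifiers inside a relative clause are trapped there; the RC boundary blocks QR.
So the wide-scope reading for *each film* is blocked.

No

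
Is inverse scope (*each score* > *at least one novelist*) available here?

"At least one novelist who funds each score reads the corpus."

No

Structurally, *each score* is inside the relative clause *who funds each score*.
QR out of a relative clause is ruled out by the relative-clause island constraint.
So *each score* cannot raise high enough to outscope *at least one novelist*; only the surface ordering *at least one novelist* > *each score* is available.
(Only the surface reading survives: one fixed novelist with respect to all the relevant scores.)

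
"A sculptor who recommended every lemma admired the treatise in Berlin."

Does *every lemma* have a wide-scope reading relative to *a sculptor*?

No

The target quantifier *every lemma* is part of the relative clause *who recommended every lemma*.
The relative clause forms an island for QR, so the quantifier is confined to the head noun's restrictor.
*every lemma* is confined to the island and cannot take scope over *a sculptor*.
(Only the surface reading survives: one fixed sculptor with respect to all the relevant lemmas.)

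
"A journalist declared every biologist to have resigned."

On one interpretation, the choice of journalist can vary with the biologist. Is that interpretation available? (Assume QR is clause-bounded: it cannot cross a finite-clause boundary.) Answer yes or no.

Yes

This is the *every biologist* > *a journalist* reading.
This is an ECM construction: *every biologist* is the infinitival subject, Case-marked by the matrix verb, and the infinitive is transparent for QR.
With no island boundary between them, the object can take inverse scope over the subject via ordinary QR within the clause.
Both orderings are possible: *a journalist* > *every biologist* and *every biologist* > *a journalist*.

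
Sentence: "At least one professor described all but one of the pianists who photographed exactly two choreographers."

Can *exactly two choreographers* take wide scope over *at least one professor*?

No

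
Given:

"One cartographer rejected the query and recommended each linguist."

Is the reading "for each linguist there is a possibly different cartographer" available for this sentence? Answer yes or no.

The paraphrase describes the scope ordering *each linguist* > *one cartographer*.
Structurally, *each linguist* is inside one conjunct of the coordinate structure (*recommended each linguist*).
QR out of a conjunct would have to apply non-ATB, which the CSC forbids.
So *each linguist* cannot raise high enough to outscope *one cartographer*; only the surface ordering *one cartographer* > *each linguist* is available.
(Only the surface reading survives: one fixed cartographer with respect to all the relevant linguists.)

No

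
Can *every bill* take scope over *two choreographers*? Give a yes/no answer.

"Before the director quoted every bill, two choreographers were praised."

No

*every bill* is embedded in the adjunct clause *before the director quoted every bill*.
Adjunct clauses are scope islands: a quantifier inside an adjunct cannot raise into the matrix clause.
The ordering *every bill* > *two choreographers* is therefore underivable.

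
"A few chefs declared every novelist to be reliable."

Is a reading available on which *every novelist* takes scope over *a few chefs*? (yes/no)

Yes

The ECM infinitive is scope-transparent — *every novelist* is free to raise above *a few chefs*.
With no island boundary between them, the object can take inverse scope over the subject via ordinary QR within the clause.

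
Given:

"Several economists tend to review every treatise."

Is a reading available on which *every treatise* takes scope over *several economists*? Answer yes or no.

*every treatise* is the object of the infinitival complement of a raising predicate; raising infinitives are transparent for QR, so the two DPs are in effect clausemates.
With no island boundary between them, the object can take inverse scope over the subject via ordinary QR within the clause.

Yes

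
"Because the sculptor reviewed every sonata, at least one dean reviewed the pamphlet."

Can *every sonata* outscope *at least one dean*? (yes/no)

No

*every sonata* sits inside the adjunct clause *because the sculptor reviewed every sonata*.
Adverbial clauses are not L-marked, so they are barriers for QR — the quantifier cannot escape the adjunct.
*every sonata* is confined to the island and cannot take scope over *at least one dean*.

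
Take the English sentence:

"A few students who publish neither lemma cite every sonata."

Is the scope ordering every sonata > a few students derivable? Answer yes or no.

The RC *who publish neither lemma* is an island, but *every sonata* is not inside it — it is the matrix object, a clausemate of *a few students*.
QR within a single clause is free, so the lower quantifier may take scope over the higher one.
So *every sonata* > *a few students* is among the available readings.

Yes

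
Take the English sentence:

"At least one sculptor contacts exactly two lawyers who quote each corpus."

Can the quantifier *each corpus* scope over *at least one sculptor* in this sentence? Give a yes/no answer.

No

Structurally, *each corpus* is inside the relative clause *who quote each corpus* modifying *exactly two lawyers*.
Quantifiers inside a relative clause are trapped there; the RC boundary blocks QR.
The inverse ordering *each corpus* > *at least one sculptor* is therefore underivable.
(Only the surface reading survives: one fixed sculptor with respect to all the relevant corpora.)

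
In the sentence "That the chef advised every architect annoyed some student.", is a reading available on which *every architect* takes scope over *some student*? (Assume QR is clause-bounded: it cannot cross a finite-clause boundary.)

No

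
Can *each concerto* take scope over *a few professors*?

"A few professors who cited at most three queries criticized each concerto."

Yes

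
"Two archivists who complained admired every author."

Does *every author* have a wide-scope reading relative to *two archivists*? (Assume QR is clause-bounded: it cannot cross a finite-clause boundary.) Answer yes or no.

Yes

*every author* sits in the matrix clause, not in the relative clause on *two archivists*.
Ordinary QR to a clause-peripheral position gives the wide-scope LF for the lower DP.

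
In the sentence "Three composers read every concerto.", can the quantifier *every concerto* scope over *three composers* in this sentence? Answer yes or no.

Yes

*every concerto* and *three composers* are in the same minimal clause.
Nothing blocks QR of the lower DP to a position above the higher one, so inverse scope is available.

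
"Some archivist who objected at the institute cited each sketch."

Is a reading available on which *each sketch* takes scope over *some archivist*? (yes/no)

Yes

*each sketch* is a matrix argument; only *some archivist* is modified by the relative clause *who objected at the institute*, so the RC island is irrelevant to the target quantifier.
Clause-internal QR can adjoin the lower DP above the subject, yielding the inverse reading.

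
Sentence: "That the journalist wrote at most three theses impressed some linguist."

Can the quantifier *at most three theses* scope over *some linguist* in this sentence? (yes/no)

No

Structurally, *at most three theses* is inside the sentential subject *that the journalist wrote at most three theses*.
The subject-island constraint blocks QR out of a clausal subject.
*at most three theses* > *some linguist* would require crossing that boundary, which is illicit.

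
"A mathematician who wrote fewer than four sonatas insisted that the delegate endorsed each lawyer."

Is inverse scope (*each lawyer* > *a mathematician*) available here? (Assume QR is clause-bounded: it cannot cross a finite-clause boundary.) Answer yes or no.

Structurally, *each lawyer* is inside the finite complement clause *that the delegate endorsed each lawyer*.
Given the clause-boundedness assumption, QR cannot cross the finite CP into the matrix.
So the wide-scope reading for *each lawyer* is blocked.

No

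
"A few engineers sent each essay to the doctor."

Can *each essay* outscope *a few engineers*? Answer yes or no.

*each essay* is the matrix object and *a few engineers* the matrix subject; the two are clausemates.
QR within a single clause is free, so the lower quantifier may take scope over the higher one.
Both orderings are possible: *a few engineers* > *each essay* and *each essay* > *a few engineers*.

Yes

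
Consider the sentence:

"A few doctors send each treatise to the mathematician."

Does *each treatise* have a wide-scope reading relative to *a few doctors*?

Yes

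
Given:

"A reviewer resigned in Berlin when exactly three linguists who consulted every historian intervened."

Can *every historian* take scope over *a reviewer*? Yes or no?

No

*every historian* is embedded in the relative clause *who consulted every historian*, which is itself inside the adjunct *when exactly three linguists who consulted every historian intervened*.
Both the relative clause and the enclosing adjunct are scope islands; QR cannot cross either.
So *every historian* cannot raise to a position above *a reviewer*.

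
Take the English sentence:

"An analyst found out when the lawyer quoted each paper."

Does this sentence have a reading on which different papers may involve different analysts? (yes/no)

No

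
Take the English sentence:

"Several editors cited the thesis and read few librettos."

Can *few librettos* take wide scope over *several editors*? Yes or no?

No

The DP *few librettos* is contained in one conjunct of the coordinate structure (*read few librettos*).
A quantifier cannot raise out of one conjunct of a coordination across the whole coordinate structure — the CSC applies to QR.
So the wide-scope reading for *few librettos* is blocked.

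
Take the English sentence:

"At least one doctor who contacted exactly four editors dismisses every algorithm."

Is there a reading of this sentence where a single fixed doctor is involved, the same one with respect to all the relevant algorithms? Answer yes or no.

Yes

The described interpretation is the *at least one doctor* > *every algorithm* scoping.
Surface scope (*at least one doctor* > *every algorithm*) is always derivable; islands only block QR, not in-situ interpretation.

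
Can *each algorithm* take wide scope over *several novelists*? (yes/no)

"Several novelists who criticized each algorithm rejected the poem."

No

Structurally, *each algorithm* is inside the relative clause *who criticized each algorithm*.
Relative clauses are scope islands: a quantifier cannot QR out of a relative clause to take scope in the matrix clause.
The inverse ordering *each algorithm* > *several novelists* is therefore underivable.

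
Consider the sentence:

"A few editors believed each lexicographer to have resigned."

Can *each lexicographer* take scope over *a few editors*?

Yes

ECM infinitives lack a CP barrier, so *each lexicographer* can QR over the matrix subject *a few editors*.
No island intervenes, so both surface and inverse scope are derivable.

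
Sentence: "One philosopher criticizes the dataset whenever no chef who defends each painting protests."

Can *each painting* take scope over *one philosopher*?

No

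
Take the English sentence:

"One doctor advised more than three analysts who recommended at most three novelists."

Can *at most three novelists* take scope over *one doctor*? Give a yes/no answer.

No

Structurally, *at most three novelists* is inside the relative clause *who recommended at most three novelists* modifying *more than three analysts*.
Quantifiers inside a relative clause are trapped there; the RC boundary blocks QR.
*at most three novelists* > *one doctor* would require crossing that boundary, which is illicit.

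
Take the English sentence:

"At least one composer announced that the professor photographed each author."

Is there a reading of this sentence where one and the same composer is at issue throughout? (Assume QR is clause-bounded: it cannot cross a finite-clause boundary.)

Yes

That reading corresponds to *at least one composer* > *each author*.
Nothing needs to raise for *at least one composer* > *each author*, so no island constraint is at stake.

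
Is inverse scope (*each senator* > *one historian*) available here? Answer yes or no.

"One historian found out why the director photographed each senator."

*each senator* sits inside the embedded question *why the director photographed each senator*.
QR across an interrogative CP boundary is ruled out as a wh-island violation.
So the wide-scope reading for *each senator* is blocked.

No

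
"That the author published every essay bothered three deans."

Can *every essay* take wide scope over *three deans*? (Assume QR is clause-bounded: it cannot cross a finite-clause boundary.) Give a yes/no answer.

No

Structurally, *every essay* is inside the sentential subject *that the author published every essay*.
Clausal subjects are scope islands; QR from inside the subject into the matrix is barred.
There is no licit LF on which *every essay* c-commands *three deans*.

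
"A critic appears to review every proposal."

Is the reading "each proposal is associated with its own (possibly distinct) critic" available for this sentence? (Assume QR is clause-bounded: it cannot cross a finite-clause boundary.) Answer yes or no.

The described interpretation is the *every proposal* > *a critic* scoping.
Infinitival complements of raising predicates do not block QR; *every proposal* and *a critic* are effectively clausemates.
QR within a single clause is free, so the lower quantifier may take scope over the higher one.

Yes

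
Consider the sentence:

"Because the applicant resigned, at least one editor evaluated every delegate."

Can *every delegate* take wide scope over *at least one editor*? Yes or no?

Yes

*every delegate* is a matrix argument; the adjunct is an island but the target quantifier is outside it.
Ordinary QR to a clause-peripheral position gives the wide-scope LF for the lower DP.
The sentence is scopally ambiguous between *at least one editor* > *every delegate* and *every delegate* > *at least one editor*.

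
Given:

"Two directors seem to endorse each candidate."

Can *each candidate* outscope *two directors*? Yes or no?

Yes

*each candidate* is inside a raising infinitive, which is transparent to QR (no CP barrier), so it behaves as a matrix argument.
Since no island is crossed, the inverse ordering is licensed alongside surface scope.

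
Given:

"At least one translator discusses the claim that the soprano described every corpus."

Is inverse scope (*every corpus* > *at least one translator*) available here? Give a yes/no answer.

No

*every corpus* is embedded in the complex NP *the claim that the soprano described every corpus*.
The complex NP is opaque for QR — the quantifier is frozen inside the noun's complement.
*every corpus* > *at least one translator* would require crossing that boundary, which is illicit.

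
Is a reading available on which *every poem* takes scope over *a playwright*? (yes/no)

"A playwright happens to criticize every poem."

Yes

The matrix predicate is a raising verb, whose infinitival complement is not a scope island — *every poem* can QR into the matrix clause.
Since no island is crossed, the inverse ordering is licensed alongside surface scope.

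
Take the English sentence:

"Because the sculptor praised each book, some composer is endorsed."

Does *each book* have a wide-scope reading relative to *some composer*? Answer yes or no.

*each book* occurs within the adjunct clause *because the sculptor praised each book*.
Scope out of an adjunct clause is unavailable: QR respects the adjunct-island constraint.
So the wide-scope reading for *each book* is blocked.

No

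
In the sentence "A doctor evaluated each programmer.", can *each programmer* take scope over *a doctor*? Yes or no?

Yes

*each programmer* is the matrix object and *a doctor* the matrix subject; the two are clausemates.
QR within a single clause is free, so the lower quantifier may take scope over the higher one.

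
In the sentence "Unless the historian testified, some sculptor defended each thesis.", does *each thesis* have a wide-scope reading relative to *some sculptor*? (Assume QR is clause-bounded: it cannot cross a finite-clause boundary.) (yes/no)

Yes

The adjunct clause does not contain *each thesis*, which is the matrix object.
No island intervenes, so both surface and inverse scope are derivable.
Both orderings are possible: *some sculptor* > *each thesis* and *each thesis* > *some sculptor*.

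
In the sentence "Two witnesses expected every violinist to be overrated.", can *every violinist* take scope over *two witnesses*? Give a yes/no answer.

Yes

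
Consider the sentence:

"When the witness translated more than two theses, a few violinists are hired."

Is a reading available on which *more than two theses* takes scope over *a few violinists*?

The target quantifier *more than two theses* is part of the adjunct clause *when the witness translated more than two theses*.
The adjunct-island constraint bars QR out of an adverbial clause.
So *more than two theses* cannot raise to a position above *a few violinists*.

No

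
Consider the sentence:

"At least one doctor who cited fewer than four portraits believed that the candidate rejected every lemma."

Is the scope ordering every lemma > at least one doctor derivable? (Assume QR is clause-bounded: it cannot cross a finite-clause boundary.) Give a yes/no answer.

Structurally, *every lemma* is inside the finite complement clause *that the candidate rejected every lemma*.
With QR restricted to its own tensed clause, the embedded quantifier cannot reach a matrix scope position.
The inverse ordering *every lemma* > *at least one doctor* is therefore underivable.
(Only the surface reading survives: one fixed doctor with respect to all the relevant lemmas.)

No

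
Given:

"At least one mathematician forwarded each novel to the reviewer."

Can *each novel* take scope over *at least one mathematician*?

*each novel* is the matrix object and *at least one mathematician* the matrix subject; the two are clausemates.
With no island boundary between them, the object can take inverse scope over the subject via ordinary QR within the clause.
So *each novel* > *at least one mathematician* is among the available readings.

Yes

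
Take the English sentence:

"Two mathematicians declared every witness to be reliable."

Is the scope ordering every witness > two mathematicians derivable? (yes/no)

*every witness* is an ECM subject; ECM complements are not islands, and the embedded quantifier may take matrix scope.
Nothing blocks QR of the lower DP to a position above the higher one, so inverse scope is available.

Yes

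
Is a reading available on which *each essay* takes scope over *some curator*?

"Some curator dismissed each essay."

Both DPs are arguments of the same predicate; there is no clause or island boundary between them.
Ordinary QR to a clause-peripheral position gives the wide-scope LF for the lower DP.

Yes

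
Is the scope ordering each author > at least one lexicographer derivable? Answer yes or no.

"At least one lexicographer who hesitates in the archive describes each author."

*each author* is a matrix argument; only *at least one lexicographer* is modified by the relative clause *who hesitates in the archive*, so the RC island is irrelevant to the target quantifier.
No island intervenes, so both surface and inverse scope are derivable.
So *each author* > *at least one lexicographer* is among the available readings.

Yes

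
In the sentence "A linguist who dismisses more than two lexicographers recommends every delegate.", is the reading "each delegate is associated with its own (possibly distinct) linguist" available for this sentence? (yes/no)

That reading corresponds to *every delegate* > *a linguist*.
The relative clause *who dismisses more than two lexicographers* modifies *a linguist*, but *every delegate* is not inside that relative clause — it is an argument of the matrix verb.
QR within a single clause is free, so the lower quantifier may take scope over the higher one.
Both orderings are possible: *a linguist* > *every delegate* and *every delegate* > *a linguist*.

Yes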